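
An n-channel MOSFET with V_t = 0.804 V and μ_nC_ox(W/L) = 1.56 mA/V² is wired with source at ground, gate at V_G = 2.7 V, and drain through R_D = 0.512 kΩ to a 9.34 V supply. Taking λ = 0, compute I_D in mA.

I_D = 2.80 mA

V_GS = V_G = 2.7 V, so V_ov = 2.7 − 0.804 = 1.9 V.
Assume saturation: I_D = ½ k_n V_ov² = 0.5 × 1.56 × 1.9² = 2.8 mA, giving V_DS = V_DD − I_D R_D = 9.34 − 2.8 × 0.512 = 7.9 V.
V_DS = 7.9 V ≥ V_ov = 1.9 V, confirming saturation.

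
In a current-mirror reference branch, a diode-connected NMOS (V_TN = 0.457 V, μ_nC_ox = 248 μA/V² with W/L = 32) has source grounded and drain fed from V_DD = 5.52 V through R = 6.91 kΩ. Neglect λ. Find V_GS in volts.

With gate tied to drain, V_GS = V_DS ≥ V_GS − V_TN, so the device is in saturation.
k_n = μ_nC_ox · (W/L) = 7.936 mA/V².
KCL at the drain: ½ k_n (V_GS − V_TN)² = (V_DD − V_GS)/R.
Let x = V_GS − 0.457. Then 27.4 x² + x − 5.063 = 0, giving x = 0.412 V (positive root), so V_GS = 0.869 V.
I_D = (V_DD − V_GS)/R = (5.52 − 0.869) / 6.91 = 0.673 mA.

V_GS = 0.869 V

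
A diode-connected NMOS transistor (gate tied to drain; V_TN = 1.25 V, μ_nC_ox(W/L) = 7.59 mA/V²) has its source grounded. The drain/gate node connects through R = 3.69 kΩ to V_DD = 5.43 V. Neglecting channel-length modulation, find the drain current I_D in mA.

I_D = 0.994 mA

With gate tied to drain, V_GS = V_DS ≥ V_GS − V_TN, so the device is in saturation.
KCL at the drain: ½ k_n (V_GS − V_TN)² = (V_DD − V_GS)/R.
Let x = V_GS − 1.25. Then 14 x² + x − 4.18 = 0, giving x = 0.512 V (positive root), so V_GS = 1.76 V.
I_D = (V_DD − V_GS)/R = (5.43 − 1.76) / 3.69 = 0.994 mA.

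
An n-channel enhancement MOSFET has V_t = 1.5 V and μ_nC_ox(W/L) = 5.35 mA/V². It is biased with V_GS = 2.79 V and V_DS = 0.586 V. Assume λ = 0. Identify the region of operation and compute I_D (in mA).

V_ov = V_GS − V_t = 2.79 − 1.5 = 1.29 V.
Since V_DS = 0.586 V < V_ov = 1.29 V, the device is in the triode region.
I_D = k_n [V_ov · V_DS − ½ V_DS²] = 5.35 × [1.29 × 0.586 − 0.5 × 0.586²] = 3.13 mA.

Triode; I_D = 3.13 mA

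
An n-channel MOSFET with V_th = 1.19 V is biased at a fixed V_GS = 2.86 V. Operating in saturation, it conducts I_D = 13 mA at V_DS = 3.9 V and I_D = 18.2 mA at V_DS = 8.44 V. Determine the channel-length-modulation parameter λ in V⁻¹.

With V_GS fixed, I_D ∝ (1 + λ V_DS) in saturation, so I_D2/I_D1 = (1 + λ V_DS2)/(1 + λ V_DS1).
18.2/13 = 1.4 = (1 + 8.44 λ)/(1 + 3.9 λ).
Solving: λ (I_D1 V_DS2 − I_D2 V_DS1) = I_D2 − I_D1, so λ = (18.2 − 13) / (13 × 8.44 − 18.2 × 3.9) = 5.2 / 38.7 = 0.134 V⁻¹.

λ = 0.134 V⁻¹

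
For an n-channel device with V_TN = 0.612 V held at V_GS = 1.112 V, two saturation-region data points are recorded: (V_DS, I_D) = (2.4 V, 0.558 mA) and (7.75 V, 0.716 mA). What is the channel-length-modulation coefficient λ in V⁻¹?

λ = 0.0606 V⁻¹

With V_GS fixed, I_D ∝ (1 + λ V_DS) in saturation, so I_D2/I_D1 = (1 + λ V_DS2)/(1 + λ V_DS1).
0.716/0.558 = 1.283 = (1 + 7.75 λ)/(1 + 2.4 λ).
Solving: λ (I_D1 V_DS2 − I_D2 V_DS1) = I_D2 − I_D1, so λ = (0.716 − 0.558) / (0.558 × 7.75 − 0.716 × 2.4) = 0.158 / 2.61 = 0.0606 V⁻¹.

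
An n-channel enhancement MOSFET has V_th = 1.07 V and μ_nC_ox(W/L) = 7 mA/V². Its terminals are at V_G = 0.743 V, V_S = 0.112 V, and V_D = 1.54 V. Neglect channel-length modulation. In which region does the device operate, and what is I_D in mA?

Cutoff; I_D = 0 mA

V_GS = V_G − V_S = 0.743 − 0.112 = 0.631 V; V_DS = V_D − V_S = 1.54 − 0.112 = 1.43 V.
V_GS = 0.631 V < V_th = 1.07 V, so the transistor is in cutoff.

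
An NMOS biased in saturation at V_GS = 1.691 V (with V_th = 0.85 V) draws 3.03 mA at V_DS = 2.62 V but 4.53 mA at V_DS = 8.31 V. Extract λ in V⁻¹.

λ = 0.113 V⁻¹

With V_GS fixed, I_D ∝ (1 + λ V_DS) in saturation, so I_D2/I_D1 = (1 + λ V_DS2)/(1 + λ V_DS1).
4.53/3.03 = 1.495 = (1 + 8.31 λ)/(1 + 2.62 λ).
Solving: λ (I_D1 V_DS2 − I_D2 V_DS1) = I_D2 − I_D1, so λ = (4.53 − 3.03) / (3.03 × 8.31 − 4.53 × 2.62) = 1.5 / 13.3 = 0.113 V⁻¹.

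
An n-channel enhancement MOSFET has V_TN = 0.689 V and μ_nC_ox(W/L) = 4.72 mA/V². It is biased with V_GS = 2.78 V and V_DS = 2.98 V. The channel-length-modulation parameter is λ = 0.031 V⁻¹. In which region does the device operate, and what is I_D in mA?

Saturation; I_D = 11.3 mA

V_ov = V_GS − V_TN = 2.78 − 0.689 = 2.09 V.
Since V_DS = 2.98 V ≥ V_ov = 2.09 V, the device is in saturation.
I_D = ½ k_n V_ov² (1 + λ V_DS) = 0.5 × 4.72 × 2.09² × (1 + 0.031 × 2.98) = 11.3 mA.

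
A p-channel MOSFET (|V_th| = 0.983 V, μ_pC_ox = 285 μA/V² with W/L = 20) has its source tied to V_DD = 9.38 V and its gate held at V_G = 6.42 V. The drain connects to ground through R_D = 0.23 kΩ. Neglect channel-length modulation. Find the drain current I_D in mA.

I_D = 11.1 mA

V_SG = V_DD − V_G = 9.38 − 6.42 = 2.96 V, so V_ov = 2.96 − 0.983 = 1.98 V.
k_p = μ_pC_ox · (W/L) = 5.7 mA/V².
Assume saturation: I_D = ½ k_p V_ov² = 0.5 × 5.7 × 1.98² = 11.1 mA, giving V_SD = V_DD − I_D R_D = 9.38 − 11.1 × 0.23 = 6.82 V.
V_SD = 6.82 V ≥ V_ov = 1.98 V, confirming saturation.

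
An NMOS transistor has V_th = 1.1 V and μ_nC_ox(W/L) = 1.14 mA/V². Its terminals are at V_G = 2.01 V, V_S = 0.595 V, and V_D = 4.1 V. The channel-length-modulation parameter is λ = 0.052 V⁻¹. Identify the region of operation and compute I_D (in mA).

Saturation; I_D = 0.0669 mA

V_GS = V_G − V_S = 2.01 − 0.595 = 1.41 V; V_DS = V_D − V_S = 4.1 − 0.595 = 3.5 V.
V_ov = V_GS − V_th = 1.41 − 1.1 = 0.315 V.
Since V_DS = 3.5 V ≥ V_ov = 0.315 V, the device is in saturation.
I_D = ½ k_n V_ov² (1 + λ V_DS) = 0.5 × 1.14 × 0.315² × (1 + 0.052 × 3.5) = 0.0669 mA.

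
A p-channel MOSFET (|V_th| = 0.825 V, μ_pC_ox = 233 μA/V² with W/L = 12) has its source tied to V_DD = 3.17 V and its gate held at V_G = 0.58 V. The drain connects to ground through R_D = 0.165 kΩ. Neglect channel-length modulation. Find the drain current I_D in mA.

V_SG = V_DD − V_G = 3.17 − 0.58 = 2.59 V, so V_ov = 2.59 − 0.825 = 1.76 V.
k_p = μ_pC_ox · (W/L) = 2.796 mA/V².
Assume saturation: I_D = ½ k_p V_ov² = 0.5 × 2.796 × 1.76² = 4.36 mA, giving V_SD = V_DD − I_D R_D = 3.17 − 4.36 × 0.165 = 2.45 V.
V_SD = 2.45 V ≥ V_ov = 1.76 V, confirming saturation.

I_D = 4.36 mA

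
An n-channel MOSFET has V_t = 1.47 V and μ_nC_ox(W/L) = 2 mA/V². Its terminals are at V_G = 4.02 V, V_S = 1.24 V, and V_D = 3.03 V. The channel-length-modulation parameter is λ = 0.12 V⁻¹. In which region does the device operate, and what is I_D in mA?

Saturation; I_D = 2.08 mA

V_GS = V_G − V_S = 4.02 − 1.24 = 2.78 V; V_DS = V_D − V_S = 3.03 − 1.24 = 1.79 V.
V_ov = V_GS − V_t = 2.78 − 1.47 = 1.31 V.
Since V_DS = 1.79 V ≥ V_ov = 1.31 V, the device is in saturation.
I_D = ½ k_n V_ov² (1 + λ V_DS) = 0.5 × 2 × 1.31² × (1 + 0.12 × 1.79) = 2.08 mA.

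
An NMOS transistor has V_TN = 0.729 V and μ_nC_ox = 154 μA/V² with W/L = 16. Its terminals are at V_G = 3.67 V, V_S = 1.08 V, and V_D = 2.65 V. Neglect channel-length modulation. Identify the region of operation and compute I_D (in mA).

Triode; I_D = 4.16 mA

V_GS = V_G − V_S = 3.67 − 1.08 = 2.59 V; V_DS = V_D − V_S = 2.65 − 1.08 = 1.57 V.
k_n = μ_nC_ox · (W/L) = 2.464 mA/V².
V_ov = V_GS − V_TN = 2.59 − 0.729 = 1.86 V.
Since V_DS = 1.57 V < V_ov = 1.86 V, the device is in the triode region.
I_D = k_n [V_ov · V_DS − ½ V_DS²] = 2.464 × [1.86 × 1.57 − 0.5 × 1.57²] = 4.16 mA.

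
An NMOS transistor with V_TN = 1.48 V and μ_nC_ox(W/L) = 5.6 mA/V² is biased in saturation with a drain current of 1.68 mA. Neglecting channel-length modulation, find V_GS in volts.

In saturation I_D = ½ k_n (V_GS − V_TN)², so V_GS − V_TN = √(2 I_D / k_n) = √(2 × 1.68 / 5.6) = 0.775 V.
V_GS = 1.48 + 0.775 = 2.25 V.

V_GS = 2.25 V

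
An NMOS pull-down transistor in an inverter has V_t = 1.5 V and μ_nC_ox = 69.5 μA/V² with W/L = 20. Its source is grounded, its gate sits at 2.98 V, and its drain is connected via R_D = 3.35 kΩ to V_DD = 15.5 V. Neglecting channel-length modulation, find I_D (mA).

V_GS = V_G = 2.98 V, so V_ov = 2.98 − 1.5 = 1.48 V.
k_n = μ_nC_ox · (W/L) = 1.39 mA/V².
Assume saturation: I_D = ½ k_n V_ov² = 0.5 × 1.39 × 1.48² = 1.52 mA, giving V_DS = V_DD − I_D R_D = 15.5 − 1.52 × 3.35 = 10.4 V.
V_DS = 10.4 V ≥ V_ov = 1.48 V, confirming saturation.

I_D = 1.52 mA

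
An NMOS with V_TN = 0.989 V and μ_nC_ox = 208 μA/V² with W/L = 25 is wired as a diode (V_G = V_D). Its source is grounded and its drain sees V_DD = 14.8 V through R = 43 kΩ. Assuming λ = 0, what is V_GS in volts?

With gate tied to drain, V_GS = V_DS ≥ V_GS − V_TN, so the device is in saturation.
k_n = μ_nC_ox · (W/L) = 5.2 mA/V².
KCL at the drain: ½ k_n (V_GS − V_TN)² = (V_DD − V_GS)/R.
Let x = V_GS − 0.989. Then 112 x² + x − 13.81 = 0, giving x = 0.347 V (positive root), so V_GS = 1.34 V.
I_D = (V_DD − V_GS)/R = (14.8 − 1.34) / 43 = 0.313 mA.

V_GS = 1.34 V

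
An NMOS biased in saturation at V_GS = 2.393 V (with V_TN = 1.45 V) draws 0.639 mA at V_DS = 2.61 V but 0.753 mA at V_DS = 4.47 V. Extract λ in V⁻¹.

λ = 0.128 V⁻¹

With V_GS fixed, I_D ∝ (1 + λ V_DS) in saturation, so I_D2/I_D1 = (1 + λ V_DS2)/(1 + λ V_DS1).
0.753/0.639 = 1.178 = (1 + 4.47 λ)/(1 + 2.61 λ).
Solving: λ (I_D1 V_DS2 − I_D2 V_DS1) = I_D2 − I_D1, so λ = (0.753 − 0.639) / (0.639 × 4.47 − 0.753 × 2.61) = 0.114 / 0.891 = 0.128 V⁻¹.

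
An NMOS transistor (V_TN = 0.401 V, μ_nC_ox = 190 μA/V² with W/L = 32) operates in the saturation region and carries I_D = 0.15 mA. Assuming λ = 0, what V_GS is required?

V_GS = 0.623 V

k_n = μ_nC_ox · (W/L) = 6.08 mA/V².
In saturation I_D = ½ k_n (V_GS − V_TN)², so V_GS − V_TN = √(2 I_D / k_n) = √(2 × 0.15 / 6.08) = 0.222 V.
V_GS = 0.401 + 0.222 = 0.623 V.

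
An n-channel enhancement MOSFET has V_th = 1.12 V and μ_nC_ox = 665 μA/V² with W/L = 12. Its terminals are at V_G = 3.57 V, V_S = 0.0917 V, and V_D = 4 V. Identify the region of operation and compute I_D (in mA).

V_GS = V_G − V_S = 3.57 − 0.0917 = 3.48 V; V_DS = V_D − V_S = 4 − 0.0917 = 3.91 V.
k_n = μ_nC_ox · (W/L) = 7.98 mA/V².
V_ov = V_GS − V_th = 3.48 − 1.12 = 2.36 V.
Since V_DS = 3.91 V ≥ V_ov = 2.36 V, the device is in saturation.
I_D = ½ k_n V_ov² = 0.5 × 7.98 × 2.36² = 22.2 mA.

Saturation; I_D = 22.2 mA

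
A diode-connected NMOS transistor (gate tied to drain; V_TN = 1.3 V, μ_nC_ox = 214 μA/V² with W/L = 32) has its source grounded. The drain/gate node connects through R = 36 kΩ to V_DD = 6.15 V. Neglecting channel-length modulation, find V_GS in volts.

V_GS = 1.49 V

With gate tied to drain, V_GS = V_DS ≥ V_GS − V_TN, so the device is in saturation.
k_n = μ_nC_ox · (W/L) = 6.848 mA/V².
KCL at the drain: ½ k_n (V_GS − V_TN)² = (V_DD − V_GS)/R.
Let x = V_GS − 1.3. Then 123 x² + x − 4.85 = 0, giving x = 0.194 V (positive root), so V_GS = 1.49 V.
I_D = (V_DD − V_GS)/R = (6.15 − 1.49) / 36 = 0.129 mA.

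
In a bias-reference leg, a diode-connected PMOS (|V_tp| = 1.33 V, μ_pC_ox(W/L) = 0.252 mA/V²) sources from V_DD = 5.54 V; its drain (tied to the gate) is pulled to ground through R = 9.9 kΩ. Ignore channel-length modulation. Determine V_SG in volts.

V_SG = 2.81 V

With gate tied to drain, V_SG = V_SD ≥ V_SG − |V_tp|, so the device is in saturation.
KCL at the drain: ½ k_p (V_SG − |V_tp|)² = (V_DD − V_SG)/R.
Let x = V_SG − 1.33. Then 1.25 x² + x − 4.21 = 0, giving x = 1.48 V (positive root), so V_SG = 2.81 V.
I_D = (V_DD − V_SG)/R = (5.54 − 2.81) / 9.9 = 0.276 mA.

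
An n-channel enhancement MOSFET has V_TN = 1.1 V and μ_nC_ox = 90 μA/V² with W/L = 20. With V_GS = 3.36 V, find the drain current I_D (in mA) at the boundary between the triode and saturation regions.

At the boundary V_DS = V_ov = V_GS − V_TN = 3.36 − 1.1 = 2.26 V.
k_n = μ_nC_ox · (W/L) = 1.8 mA/V².
I_D = ½ k_n V_ov² = 0.5 × 1.8 × 2.26² = 4.6 mA.

I_D = 4.60 mA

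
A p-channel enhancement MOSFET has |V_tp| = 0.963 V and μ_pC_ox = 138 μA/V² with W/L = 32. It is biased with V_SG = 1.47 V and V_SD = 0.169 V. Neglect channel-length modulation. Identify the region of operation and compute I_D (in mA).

Triode; I_D = 0.315 mA

k_p = μ_pC_ox · (W/L) = 4.416 mA/V².
V_ov = V_SG − |V_tp| = 1.47 − 0.963 = 0.507 V.
Since V_SD = 0.169 V < V_ov = 0.507 V, the device is in the triode region.
I_D = k_p [V_ov · V_SD − ½ V_SD²] = 4.416 × [0.507 × 0.169 − 0.5 × 0.169²] = 0.315 mA.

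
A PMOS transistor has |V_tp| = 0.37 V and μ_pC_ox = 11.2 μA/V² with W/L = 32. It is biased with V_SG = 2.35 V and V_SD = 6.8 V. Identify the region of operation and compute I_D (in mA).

Saturation; I_D = 0.703 mA

k_p = μ_pC_ox · (W/L) = 0.3584 mA/V².
V_ov = V_SG − |V_tp| = 2.35 − 0.37 = 1.98 V.
Since V_SD = 6.8 V ≥ V_ov = 1.98 V, the device is in saturation.
I_D = ½ k_p V_ov² = 0.5 × 0.3584 × 1.98² = 0.703 mA.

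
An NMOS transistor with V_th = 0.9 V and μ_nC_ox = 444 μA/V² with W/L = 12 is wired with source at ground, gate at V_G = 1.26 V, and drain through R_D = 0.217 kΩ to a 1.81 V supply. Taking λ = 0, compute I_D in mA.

V_GS = V_G = 1.26 V, so V_ov = 1.26 − 0.9 = 0.36 V.
k_n = μ_nC_ox · (W/L) = 5.328 mA/V².
Assume saturation: I_D = ½ k_n V_ov² = 0.5 × 5.328 × 0.36² = 0.345 mA, giving V_DS = V_DD − I_D R_D = 1.81 − 0.345 × 0.217 = 1.74 V.
V_DS = 1.74 V ≥ V_ov = 0.36 V, confirming saturation.

I_D = 0.345 mA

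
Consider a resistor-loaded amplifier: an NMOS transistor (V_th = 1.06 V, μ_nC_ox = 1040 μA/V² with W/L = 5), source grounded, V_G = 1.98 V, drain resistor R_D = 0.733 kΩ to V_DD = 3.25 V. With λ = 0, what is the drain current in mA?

I_D = 2.20 mA

V_GS = V_G = 1.98 V, so V_ov = 1.98 − 1.06 = 0.92 V.
k_n = μ_nC_ox · (W/L) = 5.2 mA/V².
Assume saturation: I_D = ½ k_n V_ov² = 0.5 × 5.2 × 0.92² = 2.2 mA, giving V_DS = V_DD − I_D R_D = 3.25 − 2.2 × 0.733 = 1.64 V.
V_DS = 1.64 V ≥ V_ov = 0.92 V, confirming saturation.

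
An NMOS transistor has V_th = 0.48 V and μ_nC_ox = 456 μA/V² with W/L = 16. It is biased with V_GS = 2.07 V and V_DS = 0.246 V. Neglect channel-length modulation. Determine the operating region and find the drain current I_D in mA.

Triode; I_D = 2.63 mA

k_n = μ_nC_ox · (W/L) = 7.296 mA/V².
V_ov = V_GS − V_th = 2.07 − 0.48 = 1.59 V.
Since V_DS = 0.246 V < V_ov = 1.59 V, the device is in the triode region.
I_D = k_n [V_ov · V_DS − ½ V_DS²] = 7.296 × [1.59 × 0.246 − 0.5 × 0.246²] = 2.63 mA.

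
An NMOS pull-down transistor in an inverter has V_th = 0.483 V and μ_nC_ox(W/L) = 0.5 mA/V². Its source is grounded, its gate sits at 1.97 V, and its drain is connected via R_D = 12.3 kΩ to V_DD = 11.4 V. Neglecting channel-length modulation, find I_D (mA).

I_D = 0.553 mA

V_GS = V_G = 1.97 V, so V_ov = 1.97 − 0.483 = 1.49 V.
Assume saturation: I_D = ½ k_n V_ov² = 0.5 × 0.5 × 1.49² = 0.553 mA, giving V_DS = V_DD − I_D R_D = 11.4 − 0.553 × 12.3 = 4.6 V.
V_DS = 4.6 V ≥ V_ov = 1.49 V, confirming saturation.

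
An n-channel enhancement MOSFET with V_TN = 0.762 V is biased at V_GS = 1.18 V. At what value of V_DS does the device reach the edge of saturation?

V_DS,sat = 0.418 V

The boundary between triode and saturation is V_DS = V_GS − V_TN = V_ov.
V_ov = 1.18 − 0.762 = 0.418 V.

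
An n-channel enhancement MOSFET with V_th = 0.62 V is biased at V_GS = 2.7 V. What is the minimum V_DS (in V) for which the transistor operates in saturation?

The boundary between triode and saturation is V_DS = V_GS − V_th = V_ov.
V_ov = 2.7 − 0.62 = 2.08 V.

V_DS,sat = 2.08 V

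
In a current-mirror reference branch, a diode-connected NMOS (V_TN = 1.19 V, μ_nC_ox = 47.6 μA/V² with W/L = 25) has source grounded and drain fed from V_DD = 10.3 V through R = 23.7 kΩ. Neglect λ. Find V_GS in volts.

V_GS = 1.96 V

With gate tied to drain, V_GS = V_DS ≥ V_GS − V_TN, so the device is in saturation.
k_n = μ_nC_ox · (W/L) = 1.19 mA/V².
KCL at the drain: ½ k_n (V_GS − V_TN)² = (V_DD − V_GS)/R.
Let x = V_GS − 1.19. Then 14.1 x² + x − 9.11 = 0, giving x = 0.769 V (positive root), so V_GS = 1.96 V.
I_D = (V_DD − V_GS)/R = (10.3 − 1.96) / 23.7 = 0.352 mA.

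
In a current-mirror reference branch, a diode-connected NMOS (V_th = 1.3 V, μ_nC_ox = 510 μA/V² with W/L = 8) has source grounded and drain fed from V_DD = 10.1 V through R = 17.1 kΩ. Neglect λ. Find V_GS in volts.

With gate tied to drain, V_GS = V_DS ≥ V_GS − V_th, so the device is in saturation.
k_n = μ_nC_ox · (W/L) = 4.08 mA/V².
KCL at the drain: ½ k_n (V_GS − V_th)² = (V_DD − V_GS)/R.
Let x = V_GS − 1.3. Then 34.9 x² + x − 8.8 = 0, giving x = 0.488 V (positive root), so V_GS = 1.79 V.
I_D = (V_DD − V_GS)/R = (10.1 − 1.79) / 17.1 = 0.486 mA.

V_GS = 1.79 V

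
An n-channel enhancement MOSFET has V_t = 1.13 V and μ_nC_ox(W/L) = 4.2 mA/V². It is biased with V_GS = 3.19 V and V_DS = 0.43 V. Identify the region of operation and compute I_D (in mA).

Triode; I_D = 3.33 mA

V_ov = V_GS − V_t = 3.19 − 1.13 = 2.06 V.
Since V_DS = 0.43 V < V_ov = 2.06 V, the device is in the triode region.
I_D = k_n [V_ov · V_DS − ½ V_DS²] = 4.2 × [2.06 × 0.43 − 0.5 × 0.43²] = 3.33 mA.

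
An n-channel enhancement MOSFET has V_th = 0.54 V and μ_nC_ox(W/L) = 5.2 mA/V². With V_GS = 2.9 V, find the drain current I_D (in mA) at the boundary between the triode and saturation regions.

At the boundary V_DS = V_ov = V_GS − V_th = 2.9 − 0.54 = 2.36 V.
I_D = ½ k_n V_ov² = 0.5 × 5.2 × 2.36² = 14.5 mA.

I_D = 14.5 mA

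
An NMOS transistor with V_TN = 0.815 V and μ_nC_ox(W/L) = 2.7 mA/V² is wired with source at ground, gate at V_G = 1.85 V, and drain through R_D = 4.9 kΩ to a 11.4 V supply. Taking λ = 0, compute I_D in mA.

V_GS = V_G = 1.85 V, so V_ov = 1.85 − 0.815 = 1.04 V.
Assume saturation: I_D = ½ k_n V_ov² = 0.5 × 2.7 × 1.04² = 1.45 mA, giving V_DS = V_DD − I_D R_D = 11.4 − 1.45 × 4.9 = 4.31 V.
V_DS = 4.31 V ≥ V_ov = 1.04 V, confirming saturation.

I_D = 1.45 mA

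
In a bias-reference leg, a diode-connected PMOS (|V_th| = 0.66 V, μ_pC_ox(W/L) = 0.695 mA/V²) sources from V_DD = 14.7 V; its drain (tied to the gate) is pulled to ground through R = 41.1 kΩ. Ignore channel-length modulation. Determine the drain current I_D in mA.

I_D = 0.318 mA

With gate tied to drain, V_SG = V_SD ≥ V_SG − |V_th|, so the device is in saturation.
KCL at the drain: ½ k_p (V_SG − |V_th|)² = (V_DD − V_SG)/R.
Let x = V_SG − 0.66. Then 14.3 x² + x − 14.04 = 0, giving x = 0.957 V (positive root), so V_SG = 1.62 V.
I_D = (V_DD − V_SG)/R = (14.7 − 1.62) / 41.1 = 0.318 mA.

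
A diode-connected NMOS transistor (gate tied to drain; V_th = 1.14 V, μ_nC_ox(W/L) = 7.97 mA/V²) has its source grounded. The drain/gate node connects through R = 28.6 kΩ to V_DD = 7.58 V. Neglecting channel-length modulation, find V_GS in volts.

With gate tied to drain, V_GS = V_DS ≥ V_GS − V_th, so the device is in saturation.
KCL at the drain: ½ k_n (V_GS − V_th)² = (V_DD − V_GS)/R.
Let x = V_GS − 1.14. Then 114 x² + x − 6.44 = 0, giving x = 0.233 V (positive root), so V_GS = 1.37 V.
I_D = (V_DD − V_GS)/R = (7.58 − 1.37) / 28.6 = 0.217 mA.

V_GS = 1.37 V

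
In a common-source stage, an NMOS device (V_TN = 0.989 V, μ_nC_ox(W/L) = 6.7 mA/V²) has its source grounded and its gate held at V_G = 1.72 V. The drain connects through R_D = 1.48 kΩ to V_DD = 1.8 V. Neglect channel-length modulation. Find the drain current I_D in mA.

I_D = 1.04 mA

V_GS = V_G = 1.72 V, so V_ov = 1.72 − 0.989 = 0.731 V.
Assume saturation: I_D = ½ k_n V_ov² = 0.5 × 6.7 × 0.731² = 1.79 mA, giving V_DS = V_DD − I_D R_D = 1.8 − 1.79 × 1.48 = -0.849 V.
But -0.849 V < V_ov = 0.731 V, so the device is actually in triode.
In triode I_D = k_n[V_ov V_DS − ½ V_DS²] and I_D = (V_DD − V_DS)/R_D. Equating: 4.96 V_DS² − 8.249 V_DS + 1.8 = 0, giving V_DS = 0.258 V (the root below V_ov).
I_D = (1.8 − 0.258) / 1.48 = 1.04 mA.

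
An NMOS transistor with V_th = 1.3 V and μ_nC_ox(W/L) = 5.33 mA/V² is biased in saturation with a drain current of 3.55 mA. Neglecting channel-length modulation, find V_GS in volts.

In saturation I_D = ½ k_n (V_GS − V_th)², so V_GS − V_th = √(2 I_D / k_n) = √(2 × 3.55 / 5.33) = 1.15 V.
V_GS = 1.3 + 1.15 = 2.45 V.

V_GS = 2.45 V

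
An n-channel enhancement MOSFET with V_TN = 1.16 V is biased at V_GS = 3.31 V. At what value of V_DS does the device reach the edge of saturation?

The boundary between triode and saturation is V_DS = V_GS − V_TN = V_ov.
V_ov = 3.31 − 1.16 = 2.15 V.

V_DS,sat = 2.15 V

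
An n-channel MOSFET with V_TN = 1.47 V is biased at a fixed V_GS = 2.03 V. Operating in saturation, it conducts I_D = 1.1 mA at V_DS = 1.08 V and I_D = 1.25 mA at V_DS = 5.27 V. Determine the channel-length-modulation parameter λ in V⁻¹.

With V_GS fixed, I_D ∝ (1 + λ V_DS) in saturation, so I_D2/I_D1 = (1 + λ V_DS2)/(1 + λ V_DS1).
1.25/1.1 = 1.136 = (1 + 5.27 λ)/(1 + 1.08 λ).
Solving: λ (I_D1 V_DS2 − I_D2 V_DS1) = I_D2 − I_D1, so λ = (1.25 − 1.1) / (1.1 × 5.27 − 1.25 × 1.08) = 0.15 / 4.45 = 0.0337 V⁻¹.

λ = 0.0337 V⁻¹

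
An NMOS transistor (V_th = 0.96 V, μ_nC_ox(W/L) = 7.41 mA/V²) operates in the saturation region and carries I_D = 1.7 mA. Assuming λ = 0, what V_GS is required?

V_GS = 1.64 V

In saturation I_D = ½ k_n (V_GS − V_th)², so V_GS − V_th = √(2 I_D / k_n) = √(2 × 1.7 / 7.41) = 0.677 V.
V_GS = 0.96 + 0.677 = 1.64 V.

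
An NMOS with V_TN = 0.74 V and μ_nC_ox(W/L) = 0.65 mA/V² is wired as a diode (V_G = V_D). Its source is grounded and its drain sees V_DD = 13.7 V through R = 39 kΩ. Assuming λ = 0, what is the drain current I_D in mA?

I_D = 0.307 mA

With gate tied to drain, V_GS = V_DS ≥ V_GS − V_TN, so the device is in saturation.
KCL at the drain: ½ k_n (V_GS − V_TN)² = (V_DD − V_GS)/R.
Let x = V_GS − 0.74. Then 12.7 x² + x − 12.96 = 0, giving x = 0.973 V (positive root), so V_GS = 1.71 V.
I_D = (V_DD − V_GS)/R = (13.7 − 1.71) / 39 = 0.307 mA.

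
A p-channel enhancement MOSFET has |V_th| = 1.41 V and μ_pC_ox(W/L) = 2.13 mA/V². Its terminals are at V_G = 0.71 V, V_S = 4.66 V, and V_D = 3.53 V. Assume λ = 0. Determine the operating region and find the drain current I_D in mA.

Triode; I_D = 4.75 mA

V_SG = V_S − V_G = 4.66 − 0.71 = 3.95 V; V_SD = V_S − V_D = 4.66 − 3.53 = 1.13 V.
V_ov = V_SG − |V_th| = 3.95 − 1.41 = 2.54 V.
Since V_SD = 1.13 V < V_ov = 2.54 V, the device is in the triode region.
I_D = k_p [V_ov · V_SD − ½ V_SD²] = 2.13 × [2.54 × 1.13 − 0.5 × 1.13²] = 4.75 mA.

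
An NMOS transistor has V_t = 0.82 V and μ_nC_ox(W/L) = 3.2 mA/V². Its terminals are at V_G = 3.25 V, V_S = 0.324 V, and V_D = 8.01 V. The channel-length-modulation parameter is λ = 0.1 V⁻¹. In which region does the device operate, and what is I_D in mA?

V_GS = V_G − V_S = 3.25 − 0.324 = 2.93 V; V_DS = V_D − V_S = 8.01 − 0.324 = 7.69 V.
V_ov = V_GS − V_t = 2.93 − 0.82 = 2.11 V.
Since V_DS = 7.69 V ≥ V_ov = 2.11 V, the device is in saturation.
I_D = ½ k_n V_ov² (1 + λ V_DS) = 0.5 × 3.2 × 2.11² × (1 + 0.1 × 7.69) = 12.6 mA.

Saturation; I_D = 12.6 mA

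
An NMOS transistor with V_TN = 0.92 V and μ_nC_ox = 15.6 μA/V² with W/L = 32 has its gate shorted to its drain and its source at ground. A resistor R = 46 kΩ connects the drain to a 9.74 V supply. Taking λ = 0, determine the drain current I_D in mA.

I_D = 0.174 mA

With gate tied to drain, V_GS = V_DS ≥ V_GS − V_TN, so the device is in saturation.
k_n = μ_nC_ox · (W/L) = 0.4992 mA/V².
KCL at the drain: ½ k_n (V_GS − V_TN)² = (V_DD − V_GS)/R.
Let x = V_GS − 0.92. Then 11.5 x² + x − 8.82 = 0, giving x = 0.834 V (positive root), so V_GS = 1.75 V.
I_D = (V_DD − V_GS)/R = (9.74 − 1.75) / 46 = 0.174 mA.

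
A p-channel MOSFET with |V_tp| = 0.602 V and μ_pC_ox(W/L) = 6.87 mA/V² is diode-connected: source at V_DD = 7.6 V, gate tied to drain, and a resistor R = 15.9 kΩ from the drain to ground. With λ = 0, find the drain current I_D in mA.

I_D = 0.418 mA

With gate tied to drain, V_SG = V_SD ≥ V_SG − |V_tp|, so the device is in saturation.
KCL at the drain: ½ k_p (V_SG − |V_tp|)² = (V_DD − V_SG)/R.
Let x = V_SG − 0.602. Then 54.6 x² + x − 6.998 = 0, giving x = 0.349 V (positive root), so V_SG = 0.951 V.
I_D = (V_DD − V_SG)/R = (7.6 − 0.951) / 15.9 = 0.418 mA.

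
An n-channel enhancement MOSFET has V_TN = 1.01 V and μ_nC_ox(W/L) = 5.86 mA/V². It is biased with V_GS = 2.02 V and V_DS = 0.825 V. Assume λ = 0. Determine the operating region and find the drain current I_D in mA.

V_ov = V_GS − V_TN = 2.02 − 1.01 = 1.01 V.
Since V_DS = 0.825 V < V_ov = 1.01 V, the device is in the triode region.
I_D = k_n [V_ov · V_DS − ½ V_DS²] = 5.86 × [1.01 × 0.825 − 0.5 × 0.825²] = 2.89 mA.

Triode; I_D = 2.89 mA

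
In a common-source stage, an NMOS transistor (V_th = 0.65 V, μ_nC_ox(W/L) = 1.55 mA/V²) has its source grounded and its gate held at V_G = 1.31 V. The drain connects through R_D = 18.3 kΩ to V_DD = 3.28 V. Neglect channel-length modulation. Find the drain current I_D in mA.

I_D = 0.169 mA

V_GS = V_G = 1.31 V, so V_ov = 1.31 − 0.65 = 0.66 V.
Assume saturation: I_D = ½ k_n V_ov² = 0.5 × 1.55 × 0.66² = 0.338 mA, giving V_DS = V_DD − I_D R_D = 3.28 − 0.338 × 18.3 = -2.9 V.
But -2.9 V < V_ov = 0.66 V, so the device is actually in triode.
In triode I_D = k_n[V_ov V_DS − ½ V_DS²] and I_D = (V_DD − V_DS)/R_D. Equating: 14.2 V_DS² − 19.72 V_DS + 3.28 = 0, giving V_DS = 0.193 V (the root below V_ov).
I_D = (3.28 − 0.193) / 18.3 = 0.169 mA.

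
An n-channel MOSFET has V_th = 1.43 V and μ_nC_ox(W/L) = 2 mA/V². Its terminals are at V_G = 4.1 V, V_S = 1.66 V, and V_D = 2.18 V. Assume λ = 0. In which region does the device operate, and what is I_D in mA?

V_GS = V_G − V_S = 4.1 − 1.66 = 2.44 V; V_DS = V_D − V_S = 2.18 − 1.66 = 0.52 V.
V_ov = V_GS − V_th = 2.44 − 1.43 = 1.01 V.
Since V_DS = 0.52 V < V_ov = 1.01 V, the device is in the triode region.
I_D = k_n [V_ov · V_DS − ½ V_DS²] = 2 × [1.01 × 0.52 − 0.5 × 0.52²] = 0.78 mA.

Triode; I_D = 0.780 mA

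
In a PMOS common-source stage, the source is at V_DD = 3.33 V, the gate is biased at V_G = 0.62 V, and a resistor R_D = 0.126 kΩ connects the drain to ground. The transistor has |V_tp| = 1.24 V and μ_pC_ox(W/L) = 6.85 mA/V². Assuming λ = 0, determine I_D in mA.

I_D = 7.40 mA

V_SG = V_DD − V_G = 3.33 − 0.62 = 2.71 V, so V_ov = 2.71 − 1.24 = 1.47 V.
Assume saturation: I_D = ½ k_p V_ov² = 0.5 × 6.85 × 1.47² = 7.4 mA, giving V_SD = V_DD − I_D R_D = 3.33 − 7.4 × 0.126 = 2.4 V.
V_SD = 2.4 V ≥ V_ov = 1.47 V, confirming saturation.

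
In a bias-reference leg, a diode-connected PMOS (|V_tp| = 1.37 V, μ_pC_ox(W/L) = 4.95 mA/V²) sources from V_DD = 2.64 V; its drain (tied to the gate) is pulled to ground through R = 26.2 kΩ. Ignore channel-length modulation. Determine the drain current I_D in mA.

With gate tied to drain, V_SG = V_SD ≥ V_SG − |V_tp|, so the device is in saturation.
KCL at the drain: ½ k_p (V_SG − |V_tp|)² = (V_DD − V_SG)/R.
Let x = V_SG − 1.37. Then 64.8 x² + x − 1.27 = 0, giving x = 0.132 V (positive root), so V_SG = 1.5 V.
I_D = (V_DD − V_SG)/R = (2.64 − 1.5) / 26.2 = 0.0434 mA.

I_D = 0.0434 mA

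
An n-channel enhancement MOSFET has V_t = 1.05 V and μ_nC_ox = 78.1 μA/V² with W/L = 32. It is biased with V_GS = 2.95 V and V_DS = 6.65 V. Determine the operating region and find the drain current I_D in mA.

Saturation; I_D = 4.51 mA

k_n = μ_nC_ox · (W/L) = 2.499 mA/V².
V_ov = V_GS − V_t = 2.95 − 1.05 = 1.9 V.
Since V_DS = 6.65 V ≥ V_ov = 1.9 V, the device is in saturation.
I_D = ½ k_n V_ov² = 0.5 × 2.499 × 1.9² = 4.51 mA.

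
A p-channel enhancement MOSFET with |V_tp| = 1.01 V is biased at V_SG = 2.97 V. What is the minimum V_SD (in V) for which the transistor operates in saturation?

The boundary between triode and saturation is V_SD = V_SG − |V_tp| = V_ov.
V_ov = 2.97 − 1.01 = 1.96 V.

V_SD,sat = 1.96 V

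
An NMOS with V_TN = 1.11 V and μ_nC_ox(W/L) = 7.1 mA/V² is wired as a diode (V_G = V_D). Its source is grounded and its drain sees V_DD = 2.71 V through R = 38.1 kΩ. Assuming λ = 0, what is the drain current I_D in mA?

With gate tied to drain, V_GS = V_DS ≥ V_GS − V_TN, so the device is in saturation.
KCL at the drain: ½ k_n (V_GS − V_TN)² = (V_DD − V_GS)/R.
Let x = V_GS − 1.11. Then 135 x² + x − 1.6 = 0, giving x = 0.105 V (positive root), so V_GS = 1.22 V.
I_D = (V_DD − V_GS)/R = (2.71 − 1.22) / 38.1 = 0.0392 mA.

I_D = 0.0392 mA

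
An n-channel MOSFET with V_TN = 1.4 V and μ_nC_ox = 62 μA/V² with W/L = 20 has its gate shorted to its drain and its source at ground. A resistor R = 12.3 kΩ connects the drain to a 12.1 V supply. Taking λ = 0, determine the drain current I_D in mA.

With gate tied to drain, V_GS = V_DS ≥ V_GS − V_TN, so the device is in saturation.
k_n = μ_nC_ox · (W/L) = 1.24 mA/V².
KCL at the drain: ½ k_n (V_GS − V_TN)² = (V_DD − V_GS)/R.
Let x = V_GS − 1.4. Then 7.63 x² + x − 10.7 = 0, giving x = 1.12 V (positive root), so V_GS = 2.52 V.
I_D = (V_DD − V_GS)/R = (12.1 − 2.52) / 12.3 = 0.779 mA.

I_D = 0.779 mA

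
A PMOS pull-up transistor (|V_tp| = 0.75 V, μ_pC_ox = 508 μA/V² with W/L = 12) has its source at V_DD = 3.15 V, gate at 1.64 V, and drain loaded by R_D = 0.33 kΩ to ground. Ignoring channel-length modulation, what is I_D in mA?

I_D = 1.76 mA

V_SG = V_DD − V_G = 3.15 − 1.64 = 1.51 V, so V_ov = 1.51 − 0.75 = 0.76 V.
k_p = μ_pC_ox · (W/L) = 6.096 mA/V².
Assume saturation: I_D = ½ k_p V_ov² = 0.5 × 6.096 × 0.76² = 1.76 mA, giving V_SD = V_DD − I_D R_D = 3.15 − 1.76 × 0.33 = 2.57 V.
V_SD = 2.57 V ≥ V_ov = 0.76 V, confirming saturation.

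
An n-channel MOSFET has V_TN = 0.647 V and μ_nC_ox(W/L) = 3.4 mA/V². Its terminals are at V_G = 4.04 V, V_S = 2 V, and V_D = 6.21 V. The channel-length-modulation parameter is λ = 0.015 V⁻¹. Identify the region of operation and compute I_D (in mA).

Saturation; I_D = 3.51 mA

V_GS = V_G − V_S = 4.04 − 2 = 2.04 V; V_DS = V_D − V_S = 6.21 − 2 = 4.21 V.
V_ov = V_GS − V_TN = 2.04 − 0.647 = 1.39 V.
Since V_DS = 4.21 V ≥ V_ov = 1.39 V, the device is in saturation.
I_D = ½ k_n V_ov² (1 + λ V_DS) = 0.5 × 3.4 × 1.39² × (1 + 0.015 × 4.21) = 3.51 mA.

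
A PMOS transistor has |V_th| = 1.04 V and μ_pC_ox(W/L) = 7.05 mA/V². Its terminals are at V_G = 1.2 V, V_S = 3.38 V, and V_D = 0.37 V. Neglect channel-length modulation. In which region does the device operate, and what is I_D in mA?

V_SG = V_S − V_G = 3.38 − 1.2 = 2.18 V; V_SD = V_S − V_D = 3.38 − 0.37 = 3.01 V.
V_ov = V_SG − |V_th| = 2.18 − 1.04 = 1.14 V.
Since V_SD = 3.01 V ≥ V_ov = 1.14 V, the device is in saturation.
I_D = ½ k_p V_ov² = 0.5 × 7.05 × 1.14² = 4.58 mA.

Saturation; I_D = 4.58 mA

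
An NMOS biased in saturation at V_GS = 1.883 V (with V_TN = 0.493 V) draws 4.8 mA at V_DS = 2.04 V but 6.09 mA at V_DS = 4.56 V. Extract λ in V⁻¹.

λ = 0.136 V⁻¹

With V_GS fixed, I_D ∝ (1 + λ V_DS) in saturation, so I_D2/I_D1 = (1 + λ V_DS2)/(1 + λ V_DS1).
6.09/4.8 = 1.269 = (1 + 4.56 λ)/(1 + 2.04 λ).
Solving: λ (I_D1 V_DS2 − I_D2 V_DS1) = I_D2 − I_D1, so λ = (6.09 − 4.8) / (4.8 × 4.56 − 6.09 × 2.04) = 1.29 / 9.46 = 0.136 V⁻¹.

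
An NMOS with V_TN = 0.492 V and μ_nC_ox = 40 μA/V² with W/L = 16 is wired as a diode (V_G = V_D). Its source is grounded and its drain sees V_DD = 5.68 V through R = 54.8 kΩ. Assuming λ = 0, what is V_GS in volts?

With gate tied to drain, V_GS = V_DS ≥ V_GS − V_TN, so the device is in saturation.
k_n = μ_nC_ox · (W/L) = 0.64 mA/V².
KCL at the drain: ½ k_n (V_GS − V_TN)² = (V_DD − V_GS)/R.
Let x = V_GS − 0.492. Then 17.5 x² + x − 5.188 = 0, giving x = 0.516 V (positive root), so V_GS = 1.01 V.
I_D = (V_DD − V_GS)/R = (5.68 − 1.01) / 54.8 = 0.0853 mA.

V_GS = 1.01 V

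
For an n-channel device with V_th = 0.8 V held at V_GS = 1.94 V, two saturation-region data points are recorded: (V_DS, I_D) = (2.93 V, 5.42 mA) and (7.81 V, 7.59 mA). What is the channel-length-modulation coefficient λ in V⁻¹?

λ = 0.108 V⁻¹

With V_GS fixed, I_D ∝ (1 + λ V_DS) in saturation, so I_D2/I_D1 = (1 + λ V_DS2)/(1 + λ V_DS1).
7.59/5.42 = 1.4 = (1 + 7.81 λ)/(1 + 2.93 λ).
Solving: λ (I_D1 V_DS2 − I_D2 V_DS1) = I_D2 − I_D1, so λ = (7.59 − 5.42) / (5.42 × 7.81 − 7.59 × 2.93) = 2.17 / 20.1 = 0.108 V⁻¹.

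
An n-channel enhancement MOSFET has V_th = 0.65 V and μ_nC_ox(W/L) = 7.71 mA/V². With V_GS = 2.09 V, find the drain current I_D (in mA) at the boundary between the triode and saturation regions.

At the boundary V_DS = V_ov = V_GS − V_th = 2.09 − 0.65 = 1.44 V.
I_D = ½ k_n V_ov² = 0.5 × 7.71 × 1.44² = 7.99 mA.

I_D = 7.99 mA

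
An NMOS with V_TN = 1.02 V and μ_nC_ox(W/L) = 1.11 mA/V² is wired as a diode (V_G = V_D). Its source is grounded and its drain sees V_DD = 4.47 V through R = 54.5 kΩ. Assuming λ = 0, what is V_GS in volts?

With gate tied to drain, V_GS = V_DS ≥ V_GS − V_TN, so the device is in saturation.
KCL at the drain: ½ k_n (V_GS − V_TN)² = (V_DD − V_GS)/R.
Let x = V_GS − 1.02. Then 30.2 x² + x − 3.45 = 0, giving x = 0.322 V (positive root), so V_GS = 1.34 V.
I_D = (V_DD − V_GS)/R = (4.47 − 1.34) / 54.5 = 0.0574 mA.

V_GS = 1.34 V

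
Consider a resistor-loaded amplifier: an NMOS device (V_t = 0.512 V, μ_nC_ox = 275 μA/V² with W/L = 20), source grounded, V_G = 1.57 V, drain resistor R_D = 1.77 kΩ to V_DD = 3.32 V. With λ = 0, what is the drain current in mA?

V_GS = V_G = 1.57 V, so V_ov = 1.57 − 0.512 = 1.06 V.
k_n = μ_nC_ox · (W/L) = 5.5 mA/V².
Assume saturation: I_D = ½ k_n V_ov² = 0.5 × 5.5 × 1.06² = 3.08 mA, giving V_DS = V_DD − I_D R_D = 3.32 − 3.08 × 1.77 = -2.13 V.
But -2.13 V < V_ov = 1.06 V, so the device is actually in triode.
In triode I_D = k_n[V_ov V_DS − ½ V_DS²] and I_D = (V_DD − V_DS)/R_D. Equating: 4.87 V_DS² − 11.3 V_DS + 3.32 = 0, giving V_DS = 0.345 V (the root below V_ov).
I_D = (3.32 − 0.345) / 1.77 = 1.68 mA.

I_D = 1.68 mA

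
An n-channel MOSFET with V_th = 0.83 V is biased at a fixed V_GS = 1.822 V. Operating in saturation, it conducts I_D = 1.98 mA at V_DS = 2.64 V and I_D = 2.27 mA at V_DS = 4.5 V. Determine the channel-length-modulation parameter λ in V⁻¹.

With V_GS fixed, I_D ∝ (1 + λ V_DS) in saturation, so I_D2/I_D1 = (1 + λ V_DS2)/(1 + λ V_DS1).
2.27/1.98 = 1.146 = (1 + 4.5 λ)/(1 + 2.64 λ).
Solving: λ (I_D1 V_DS2 − I_D2 V_DS1) = I_D2 − I_D1, so λ = (2.27 − 1.98) / (1.98 × 4.5 − 2.27 × 2.64) = 0.29 / 2.92 = 0.0994 V⁻¹.

λ = 0.0994 V⁻¹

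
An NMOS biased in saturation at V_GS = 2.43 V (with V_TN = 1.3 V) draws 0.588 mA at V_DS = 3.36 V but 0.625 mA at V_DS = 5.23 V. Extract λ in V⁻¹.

λ = 0.0379 V⁻¹

With V_GS fixed, I_D ∝ (1 + λ V_DS) in saturation, so I_D2/I_D1 = (1 + λ V_DS2)/(1 + λ V_DS1).
0.625/0.588 = 1.063 = (1 + 5.23 λ)/(1 + 3.36 λ).
Solving: λ (I_D1 V_DS2 − I_D2 V_DS1) = I_D2 − I_D1, so λ = (0.625 − 0.588) / (0.588 × 5.23 − 0.625 × 3.36) = 0.037 / 0.975 = 0.0379 V⁻¹.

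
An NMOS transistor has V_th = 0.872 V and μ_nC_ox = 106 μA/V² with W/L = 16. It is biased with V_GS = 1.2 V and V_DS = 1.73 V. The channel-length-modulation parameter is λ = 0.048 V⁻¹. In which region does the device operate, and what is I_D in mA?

Saturation; I_D = 0.0988 mA

k_n = μ_nC_ox · (W/L) = 1.696 mA/V².
V_ov = V_GS − V_th = 1.2 − 0.872 = 0.328 V.
Since V_DS = 1.73 V ≥ V_ov = 0.328 V, the device is in saturation.
I_D = ½ k_n V_ov² (1 + λ V_DS) = 0.5 × 1.696 × 0.328² × (1 + 0.048 × 1.73) = 0.0988 mA.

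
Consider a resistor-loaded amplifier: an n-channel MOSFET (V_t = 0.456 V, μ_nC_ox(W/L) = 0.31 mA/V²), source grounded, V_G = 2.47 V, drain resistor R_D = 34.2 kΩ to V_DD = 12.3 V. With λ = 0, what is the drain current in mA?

V_GS = V_G = 2.47 V, so V_ov = 2.47 − 0.456 = 2.01 V.
Assume saturation: I_D = ½ k_n V_ov² = 0.5 × 0.31 × 2.01² = 0.629 mA, giving V_DS = V_DD − I_D R_D = 12.3 − 0.629 × 34.2 = -9.2 V.
But -9.2 V < V_ov = 2.01 V, so the device is actually in triode.
In triode I_D = k_n[V_ov V_DS − ½ V_DS²] and I_D = (V_DD − V_DS)/R_D. Equating: 5.3 V_DS² − 22.35 V_DS + 12.3 = 0, giving V_DS = 0.651 V (the root below V_ov).
I_D = (12.3 − 0.651) / 34.2 = 0.341 mA.

I_D = 0.341 mA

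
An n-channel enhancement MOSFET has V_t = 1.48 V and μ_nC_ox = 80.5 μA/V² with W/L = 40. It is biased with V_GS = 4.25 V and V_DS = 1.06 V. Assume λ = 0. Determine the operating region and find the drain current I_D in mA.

k_n = μ_nC_ox · (W/L) = 3.22 mA/V².
V_ov = V_GS − V_t = 4.25 − 1.48 = 2.77 V.
Since V_DS = 1.06 V < V_ov = 2.77 V, the device is in the triode region.
I_D = k_n [V_ov · V_DS − ½ V_DS²] = 3.22 × [2.77 × 1.06 − 0.5 × 1.06²] = 7.65 mA.

Triode; I_D = 7.65 mA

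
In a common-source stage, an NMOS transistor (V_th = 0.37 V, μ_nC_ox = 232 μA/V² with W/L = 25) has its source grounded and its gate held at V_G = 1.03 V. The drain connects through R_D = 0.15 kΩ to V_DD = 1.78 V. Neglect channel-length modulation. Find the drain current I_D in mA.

V_GS = V_G = 1.03 V, so V_ov = 1.03 − 0.37 = 0.66 V.
k_n = μ_nC_ox · (W/L) = 5.8 mA/V².
Assume saturation: I_D = ½ k_n V_ov² = 0.5 × 5.8 × 0.66² = 1.26 mA, giving V_DS = V_DD − I_D R_D = 1.78 − 1.26 × 0.15 = 1.59 V.
V_DS = 1.59 V ≥ V_ov = 0.66 V, confirming saturation.

I_D = 1.26 mA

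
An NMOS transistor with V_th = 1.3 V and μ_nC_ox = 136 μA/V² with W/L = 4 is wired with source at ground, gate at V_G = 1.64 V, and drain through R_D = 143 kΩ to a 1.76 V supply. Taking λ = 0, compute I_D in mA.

V_GS = V_G = 1.64 V, so V_ov = 1.64 − 1.3 = 0.34 V.
k_n = μ_nC_ox · (W/L) = 0.544 mA/V².
Assume saturation: I_D = ½ k_n V_ov² = 0.5 × 0.544 × 0.34² = 0.0314 mA, giving V_DS = V_DD − I_D R_D = 1.76 − 0.0314 × 143 = -2.74 V.
But -2.74 V < V_ov = 0.34 V, so the device is actually in triode.
In triode I_D = k_n[V_ov V_DS − ½ V_DS²] and I_D = (V_DD − V_DS)/R_D. Equating: 38.9 V_DS² − 27.45 V_DS + 1.76 = 0, giving V_DS = 0.0713 V (the root below V_ov).
I_D = (1.76 − 0.0713) / 143 = 0.0118 mA.

I_D = 0.0118 mA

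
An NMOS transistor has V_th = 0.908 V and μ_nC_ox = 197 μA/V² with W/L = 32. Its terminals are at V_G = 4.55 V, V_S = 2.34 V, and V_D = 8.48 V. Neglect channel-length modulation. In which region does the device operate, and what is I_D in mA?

V_GS = V_G − V_S = 4.55 − 2.34 = 2.21 V; V_DS = V_D − V_S = 8.48 − 2.34 = 6.14 V.
k_n = μ_nC_ox · (W/L) = 6.304 mA/V².
V_ov = V_GS − V_th = 2.21 − 0.908 = 1.3 V.
Since V_DS = 6.14 V ≥ V_ov = 1.3 V, the device is in saturation.
I_D = ½ k_n V_ov² = 0.5 × 6.304 × 1.3² = 5.34 mA.

Saturation; I_D = 5.34 mA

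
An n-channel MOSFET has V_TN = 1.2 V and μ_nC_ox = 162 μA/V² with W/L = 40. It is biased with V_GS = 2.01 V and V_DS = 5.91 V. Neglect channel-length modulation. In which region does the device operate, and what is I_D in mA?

k_n = μ_nC_ox · (W/L) = 6.48 mA/V².
V_ov = V_GS − V_TN = 2.01 − 1.2 = 0.81 V.
Since V_DS = 5.91 V ≥ V_ov = 0.81 V, the device is in saturation.
I_D = ½ k_n V_ov² = 0.5 × 6.48 × 0.81² = 2.13 mA.

Saturation; I_D = 2.13 mA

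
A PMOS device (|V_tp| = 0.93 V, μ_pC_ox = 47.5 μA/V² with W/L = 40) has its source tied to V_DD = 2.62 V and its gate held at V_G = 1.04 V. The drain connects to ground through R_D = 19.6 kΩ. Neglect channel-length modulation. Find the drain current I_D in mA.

I_D = 0.128 mA

V_SG = V_DD − V_G = 2.62 − 1.04 = 1.58 V, so V_ov = 1.58 − 0.93 = 0.65 V.
k_p = μ_pC_ox · (W/L) = 1.9 mA/V².
Assume saturation: I_D = ½ k_p V_ov² = 0.5 × 1.9 × 0.65² = 0.401 mA, giving V_SD = V_DD − I_D R_D = 2.62 − 0.401 × 19.6 = -5.25 V.
But -5.25 V < V_ov = 0.65 V, so the device is actually in triode.
In triode I_D = k_p[V_ov V_SD − ½ V_SD²] and I_D = (V_DD − V_SD)/R_D. Equating: 18.6 V_SD² − 25.21 V_SD + 2.62 = 0, giving V_SD = 0.113 V (the root below V_ov).
I_D = (2.62 − 0.113) / 19.6 = 0.128 mA.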